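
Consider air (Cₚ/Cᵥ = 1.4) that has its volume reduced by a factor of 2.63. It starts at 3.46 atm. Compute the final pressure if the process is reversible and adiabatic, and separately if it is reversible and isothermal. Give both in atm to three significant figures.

Isothermal: P₂ = P₁(V₁/V₂) = 3.46×2.63 = 9.1 atm.
Adiabatic: P₂ = P₁(V₁/V₂)^γ = 3.46×2.63^(1.4) = 13.4 atm.

adiabatic: 13.4 atm; isothermal: 9.10 atm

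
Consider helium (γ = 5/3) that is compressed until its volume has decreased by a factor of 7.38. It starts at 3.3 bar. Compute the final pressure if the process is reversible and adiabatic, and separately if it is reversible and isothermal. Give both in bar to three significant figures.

adiabatic: 92.3 bar; isothermal: 24.4 bar

Isothermal: P₂ = P₁(V₁/V₂) = 3.3×7.38 = 24.35 bar.
Adiabatic: P₂ = P₁(V₁/V₂)^γ = 3.3×7.38^(5/3) = 92.32 bar.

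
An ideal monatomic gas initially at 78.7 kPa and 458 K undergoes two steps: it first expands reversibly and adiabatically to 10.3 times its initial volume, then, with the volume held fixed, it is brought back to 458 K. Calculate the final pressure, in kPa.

For a monatomic ideal gas γ = 5/3.
Adiabatic step (PV^γ = const): P₂ = 78.7×(1/10.3)^(5/3) = 1.614 kPa; T₂ = 458×(1/10.3)^(2/3) = 96.75 K.
Isochoric: P₃ = P₂(T₃/T₂) = 1.614 × (458/96.75) = 7.641 kPa.

P₃ ≈ 7.64 kPa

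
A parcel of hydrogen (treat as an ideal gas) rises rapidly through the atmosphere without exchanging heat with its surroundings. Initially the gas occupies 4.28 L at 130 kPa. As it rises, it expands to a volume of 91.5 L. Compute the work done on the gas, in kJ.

W ≈ -0.982 kJ

γ = 7/5 for a diatomic ideal gas.
P₂ = P₁(V₁/V₂)^γ = 130×(4.28/91.5)^(7/5) = 1.786 kPa.
For a reversible adiabat, W_by_gas = (P₁V₁ − P₂V₂)/(γ−1).
W_by = (130000×0.00428 − 1786×0.0915) / (2/5) = 982.4 J.
W_on_gas = −W_by = -982.4 J.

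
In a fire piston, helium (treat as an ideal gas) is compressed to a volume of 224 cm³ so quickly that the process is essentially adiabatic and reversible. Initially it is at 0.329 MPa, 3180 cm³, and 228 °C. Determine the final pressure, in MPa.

P₂ ≈ 27.4 MPa

Adiabatic: P₁V₁^γ = P₂V₂^γ ⇒ P₂ = P₁ (V₁/V₂)^γ.
γ = 5/3 for a monatomic ideal gas.
P₂ = 0.329 × (3180/224)^(5/3) = 27.38 MPa.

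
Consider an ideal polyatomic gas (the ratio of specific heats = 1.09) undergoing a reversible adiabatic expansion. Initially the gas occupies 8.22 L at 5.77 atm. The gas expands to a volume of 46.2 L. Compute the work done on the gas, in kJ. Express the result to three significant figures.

P₂ = P₁(V₁/V₂)^γ = 5.77×(8.22/46.2)^(1.09) = 0.8789 atm.
For a reversible adiabat, W_by_gas = (P₁V₁ − P₂V₂)/(γ−1).
W_by = (584600×0.00822 − 89050×0.0462) / (0.09) = 7684 J.
W_on_gas = −W_by = -7684 J.

W ≈ -7.68 kJ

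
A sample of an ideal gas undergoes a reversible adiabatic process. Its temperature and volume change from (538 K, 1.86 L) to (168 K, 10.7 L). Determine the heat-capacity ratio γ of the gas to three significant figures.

TV^(γ−1) = const ⇒ γ − 1 = ln(T₂/T₁) / ln(V₁/V₂).
γ = 1 + ln(168/538) / ln(1.86/10.7) = 1.665.

γ ≈ 1.67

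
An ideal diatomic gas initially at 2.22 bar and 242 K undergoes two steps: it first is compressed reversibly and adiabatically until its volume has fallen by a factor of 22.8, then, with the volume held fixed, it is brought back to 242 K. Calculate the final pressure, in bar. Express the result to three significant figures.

P₃ ≈ 50.6 bar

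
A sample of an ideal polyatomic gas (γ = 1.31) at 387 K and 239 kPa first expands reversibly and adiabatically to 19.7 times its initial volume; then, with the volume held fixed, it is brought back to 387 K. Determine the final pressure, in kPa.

P₃ ≈ 12.1 kPa

Adiabatic step (PV^γ = const): P₂ = 239×(1/19.7)^(1.31) = 4.816 kPa; T₂ = 387×(1/19.7)^(0.31) = 153.6 K.
Isochoric: P₃ = P₂(T₃/T₂) = 4.816 × (387/153.6) = 12.13 kPa.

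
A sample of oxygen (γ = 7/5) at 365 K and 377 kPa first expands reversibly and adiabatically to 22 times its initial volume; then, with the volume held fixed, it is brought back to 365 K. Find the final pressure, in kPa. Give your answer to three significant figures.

P₃ ≈ 17.1 kPa

Adiabatic step (PV^γ = const): P₂ = 377×(1/22)^(7/5) = 4.977 kPa; T₂ = 365×(1/22)^(2/5) = 106 K.
Isochoric: P₃ = P₂(T₃/T₂) = 4.977 × (365/106) = 17.14 kPa.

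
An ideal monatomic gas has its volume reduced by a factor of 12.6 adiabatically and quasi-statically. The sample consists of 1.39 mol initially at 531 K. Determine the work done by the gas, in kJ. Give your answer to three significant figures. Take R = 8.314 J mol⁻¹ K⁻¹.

Adiabatic: T₁V₁^(γ−1) = T₂V₂^(γ−1) ⇒ T₂ = T₁ (V₁/V₂)^(γ−1).
γ = 5/3 for a monatomic ideal gas, so γ−1 = 2/3.
T₂ = 531 × 12.6^(2/3) = 2875 K.
Q = 0, so ΔU = W_on_gas = nCᵥΔT with Cᵥ = R/(γ−1) = 12.47 J/(mol·K).
ΔU = 1.39 × 12.47 × (2875 − 531) = 40640 J.
Work done by the gas = −ΔU = -40640 J.

W ≈ -40.6 kJ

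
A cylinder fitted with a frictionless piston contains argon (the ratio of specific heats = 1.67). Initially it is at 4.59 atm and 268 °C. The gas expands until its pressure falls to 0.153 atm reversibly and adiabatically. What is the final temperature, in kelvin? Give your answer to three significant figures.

T₂ ≈ 138 K

Adiabatic: T₂/T₁ = (P₂/P₁)^((γ−1)/γ).
T₁ = 268 °C = 541.1 K.
T₂ = 541.1 × (0.153/4.59)^(0.401) = 138.3 K.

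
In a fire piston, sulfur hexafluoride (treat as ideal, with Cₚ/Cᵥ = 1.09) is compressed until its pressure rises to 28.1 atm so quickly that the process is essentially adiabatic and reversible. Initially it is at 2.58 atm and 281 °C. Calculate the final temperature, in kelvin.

Along an adiabat T P^((1−γ)/γ) is constant, so T₂ = T₁ (P₂/P₁)^((γ−1)/γ).
T₁ = 281 °C = 554.1 K.
T₂ = 554.1 × (28.1/2.58)^(0.0826) = 674.9 K.

T₂ ≈ 675 K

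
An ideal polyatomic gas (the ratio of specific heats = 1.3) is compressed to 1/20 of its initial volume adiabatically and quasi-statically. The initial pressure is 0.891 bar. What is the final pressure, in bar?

P₂ ≈ 43.8 bar

Adiabatic: P₁V₁^γ = P₂V₂^γ ⇒ P₂ = P₁ (V₁/V₂)^γ.
P₂ = 0.891 × 20^(1.3) = 43.77 bar.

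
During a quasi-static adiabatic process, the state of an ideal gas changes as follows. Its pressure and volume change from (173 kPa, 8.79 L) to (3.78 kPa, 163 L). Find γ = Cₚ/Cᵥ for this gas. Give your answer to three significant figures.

γ ≈ 1.31

PV^γ = const ⇒ γ = ln(P₂/P₁) / ln(V₁/V₂).
γ = ln(3.78/173) / ln(8.79/163) = 1.309.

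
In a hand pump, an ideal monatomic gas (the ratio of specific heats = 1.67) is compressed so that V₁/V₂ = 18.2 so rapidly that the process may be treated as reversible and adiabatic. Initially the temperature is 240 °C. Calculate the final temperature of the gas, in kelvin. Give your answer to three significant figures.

For a reversible adiabat TV^(γ−1) is constant, so T₂ = T₁ (V₁/V₂)^(γ−1).
T₁ = 240 °C = 513.1 K.
T₂ = 513.1 × 18.2^(0.67) = 3585 K.

T₂ ≈ 3590 K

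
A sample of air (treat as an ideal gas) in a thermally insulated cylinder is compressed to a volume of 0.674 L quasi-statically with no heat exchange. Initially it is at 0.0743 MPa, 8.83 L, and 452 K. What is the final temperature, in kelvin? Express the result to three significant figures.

T₂ ≈ 1260 K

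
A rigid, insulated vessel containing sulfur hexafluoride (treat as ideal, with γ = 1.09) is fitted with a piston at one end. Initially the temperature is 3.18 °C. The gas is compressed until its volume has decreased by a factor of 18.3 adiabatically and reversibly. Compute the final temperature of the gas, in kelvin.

For a reversible adiabat TV^(γ−1) is constant, so T₂ = T₁ (V₁/V₂)^(γ−1).
T₁ = 3.18 °C = 276.3 K.
T₂ = 276.3 × 18.3^(0.09) = 359 K.

T₂ ≈ 359 K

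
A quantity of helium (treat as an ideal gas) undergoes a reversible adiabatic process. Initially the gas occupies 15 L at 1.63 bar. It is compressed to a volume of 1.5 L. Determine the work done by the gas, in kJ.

γ = 5/3 for a monatomic ideal gas.
P₂ = P₁(V₁/V₂)^γ = 1.63×(15/1.5)^(5/3) = 75.66 bar.
For a reversible adiabat, W_by_gas = (P₁V₁ − P₂V₂)/(γ−1).
W_by = (163000×0.015 − 7.566×10^6×0.0015) / (2/3) = -13360 J.

W ≈ -13.4 kJ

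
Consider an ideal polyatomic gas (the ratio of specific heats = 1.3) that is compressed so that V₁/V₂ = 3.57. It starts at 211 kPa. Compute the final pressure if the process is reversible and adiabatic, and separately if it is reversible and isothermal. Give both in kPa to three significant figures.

adiabatic: 1100 kPa; isothermal: 753 kPa

Isothermal: P₂ = P₁(V₁/V₂) = 211×3.57 = 753.3 kPa.
Adiabatic: P₂ = P₁(V₁/V₂)^γ = 211×3.57^(1.3) = 1103 kPa.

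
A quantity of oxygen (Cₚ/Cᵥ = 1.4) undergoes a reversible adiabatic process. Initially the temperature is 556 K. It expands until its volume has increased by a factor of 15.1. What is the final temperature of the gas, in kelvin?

Adiabatic: T₁V₁^(γ−1) = T₂V₂^(γ−1) ⇒ T₂ = T₁ (V₁/V₂)^(γ−1).
T₂ = 556 × (1/15.1)^(0.4) = 187.7 K.

T₂ ≈ 188 K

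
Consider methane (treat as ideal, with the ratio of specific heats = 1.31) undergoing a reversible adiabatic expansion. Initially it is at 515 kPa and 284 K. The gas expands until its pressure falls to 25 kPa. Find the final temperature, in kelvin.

T₂ ≈ 139 K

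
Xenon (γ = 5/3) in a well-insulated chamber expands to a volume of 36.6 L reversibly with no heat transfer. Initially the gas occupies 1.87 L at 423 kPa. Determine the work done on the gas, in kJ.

W ≈ -1.02 kJ

P₂ = P₁(V₁/V₂)^γ = 423×(1.87/36.6)^(5/3) = 2.976 kPa.
For a reversible adiabat, W_by_gas = (P₁V₁ − P₂V₂)/(γ−1).
W_by = (423000×0.00187 − 2976×0.0366) / (2/3) = 1023 J.
W_on_gas = −W_by = -1023 J.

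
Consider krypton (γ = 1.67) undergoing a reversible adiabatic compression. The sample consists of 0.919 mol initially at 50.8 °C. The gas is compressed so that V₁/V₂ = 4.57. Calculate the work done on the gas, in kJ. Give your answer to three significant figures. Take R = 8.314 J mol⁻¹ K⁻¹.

Adiabatic: T₁V₁^(γ−1) = T₂V₂^(γ−1) ⇒ T₂ = T₁ (V₁/V₂)^(γ−1).
T₁ = 50.8 °C = 323.9 K.
T₂ = 323.9 × 4.57^(0.67) = 896.6 K.
Q = 0, so ΔU = W_on_gas = nCᵥΔT with Cᵥ = R/(γ−1) = 12.41 J/(mol·K).
ΔU = 0.919 × 12.41 × (896.6 − 323.9) = 6531 J.

W ≈ 6.53 kJ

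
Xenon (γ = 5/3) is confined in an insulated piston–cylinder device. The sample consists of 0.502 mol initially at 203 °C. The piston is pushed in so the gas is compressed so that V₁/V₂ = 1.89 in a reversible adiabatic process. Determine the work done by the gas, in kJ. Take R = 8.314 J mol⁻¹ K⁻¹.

Adiabatic: T₁V₁^(γ−1) = T₂V₂^(γ−1) ⇒ T₂ = T₁ (V₁/V₂)^(γ−1).
T₁ = 203 °C = 476.1 K.
T₂ = 476.1 × 1.89^(2/3) = 727.9 K.
Q = 0, so ΔU = W_on_gas = nCᵥΔT with Cᵥ = R/(γ−1) = 12.47 J/(mol·K).
ΔU = 0.502 × 12.47 × (727.9 − 476.1) = 1576 J.
Work done by the gas = −ΔU = -1576 J.

W ≈ -1.58 kJ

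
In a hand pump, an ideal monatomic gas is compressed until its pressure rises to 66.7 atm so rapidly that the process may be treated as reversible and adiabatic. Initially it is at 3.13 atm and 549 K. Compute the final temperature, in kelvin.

T₂ ≈ 1870 K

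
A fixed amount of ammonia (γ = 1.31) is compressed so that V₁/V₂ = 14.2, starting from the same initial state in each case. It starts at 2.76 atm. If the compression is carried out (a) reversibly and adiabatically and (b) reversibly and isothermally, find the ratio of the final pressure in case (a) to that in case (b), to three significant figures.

P_adiabatic / P_isothermal ≈ 2.28

Isothermal: P_b = P₁(V₁/V₂) = 2.76×14.2.
Adiabatic: P_a = P₁(V₁/V₂)^γ = 2.76×14.2^(1.31).
P_a/P_b = (V₁/V₂)^(γ−1) = 14.2^(0.31) = 2.276.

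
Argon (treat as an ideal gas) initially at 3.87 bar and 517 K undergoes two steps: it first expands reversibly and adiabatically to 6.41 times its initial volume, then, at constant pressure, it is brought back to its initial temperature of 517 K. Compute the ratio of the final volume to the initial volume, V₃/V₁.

V₃/V₁ ≈ 22.1

For a monatomic ideal gas γ = 5/3.
Adiabatic step: V₂/V₁ = 6.41; T₂ = T₁·(1/6.41)^(2/3) = 149.8 K.
Isobaric step: V₃/V₂ = T₃/T₂ = 517/149.8.
V₃/V₁ = (V₂/V₁)(V₃/V₂) = 6.41 × (517/149.8) = 22.12.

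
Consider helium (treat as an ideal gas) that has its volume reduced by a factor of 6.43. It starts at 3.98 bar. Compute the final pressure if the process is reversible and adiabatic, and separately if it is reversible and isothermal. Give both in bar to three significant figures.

adiabatic: 88.5 bar; isothermal: 25.6 bar

For a monatomic ideal gas γ = 5/3.
Isothermal: P₂ = P₁(V₁/V₂) = 3.98×6.43 = 25.59 bar.
Adiabatic: P₂ = P₁(V₁/V₂)^γ = 3.98×6.43^(5/3) = 88.49 bar.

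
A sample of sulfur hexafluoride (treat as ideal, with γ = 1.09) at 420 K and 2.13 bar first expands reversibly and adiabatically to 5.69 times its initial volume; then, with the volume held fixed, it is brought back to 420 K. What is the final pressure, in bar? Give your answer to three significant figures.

Adiabatic step (PV^γ = const): P₂ = 2.13×(1/5.69)^(1.09) = 0.3201 bar; T₂ = 420×(1/5.69)^(0.09) = 359.2 K.
Isochoric: P₃ = P₂(T₃/T₂) = 0.3201 × (420/359.2) = 0.3743 bar.

P₃ ≈ 0.374 bar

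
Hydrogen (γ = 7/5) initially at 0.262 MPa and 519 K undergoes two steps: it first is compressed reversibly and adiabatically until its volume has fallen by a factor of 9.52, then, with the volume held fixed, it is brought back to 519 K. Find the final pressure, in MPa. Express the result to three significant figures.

Adiabatic step (PV^γ = const): P₂ = 0.262×9.52^(7/5) = 6.143 MPa; T₂ = 519×9.52^(2/5) = 1278 K.
Isochoric: P₃ = P₂(T₃/T₂) = 6.143 × (519/1278) = 2.494 MPa.

P₃ ≈ 2.49 MPa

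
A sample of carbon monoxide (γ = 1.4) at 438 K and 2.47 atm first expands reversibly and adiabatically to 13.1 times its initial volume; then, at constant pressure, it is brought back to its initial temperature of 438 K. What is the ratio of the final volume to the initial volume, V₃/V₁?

Adiabatic step: V₂/V₁ = 13.1; T₂ = T₁·(1/13.1)^(0.4) = 156.5 K.
Isobaric step: V₃/V₂ = T₃/T₂ = 438/156.5.
V₃/V₁ = (V₂/V₁)(V₃/V₂) = 13.1 × (438/156.5) = 36.66.

V₃/V₁ ≈ 36.7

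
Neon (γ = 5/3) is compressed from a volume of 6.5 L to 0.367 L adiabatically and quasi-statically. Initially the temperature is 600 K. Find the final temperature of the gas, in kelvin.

T₂ ≈ 4080 K

For a reversible adiabat TV^(γ−1) is constant, so T₂ = T₁ (V₁/V₂)^(γ−1).
T₂ = 600 × (6.5/0.367)^(2/3) = 4077 K.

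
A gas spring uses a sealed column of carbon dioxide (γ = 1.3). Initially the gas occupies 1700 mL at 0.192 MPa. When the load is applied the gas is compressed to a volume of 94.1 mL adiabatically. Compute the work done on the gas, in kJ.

W ≈ 1.50 kJ

P₂ = P₁(V₁/V₂)^γ = 0.192×(1700/94.1)^(1.3) = 8.265 MPa.
For a reversible adiabat, W_by_gas = (P₁V₁ − P₂V₂)/(γ−1).
W_by = (192000×0.0017 − 8.265×10^6×9.41×10^-5) / (0.3) = -1504 J.
W_on_gas = −W_by = 1504 J.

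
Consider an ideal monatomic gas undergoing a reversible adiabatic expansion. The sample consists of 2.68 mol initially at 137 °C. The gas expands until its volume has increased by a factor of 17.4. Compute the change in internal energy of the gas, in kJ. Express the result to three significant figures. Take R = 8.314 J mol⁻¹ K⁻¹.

Adiabatic: T₁V₁^(γ−1) = T₂V₂^(γ−1) ⇒ T₂ = T₁ (V₁/V₂)^(γ−1).
γ = 5/3 for a monatomic ideal gas, so γ−1 = 2/3.
T₁ = 137 °C = 410.1 K.
T₂ = 410.1 × (1/17.4)^(2/3) = 61.08 K.
Q = 0, so ΔU = W_on_gas = nCᵥΔT with Cᵥ = R/(γ−1) = 12.47 J/(mol·K).
ΔU = 2.68 × 12.47 × (61.08 − 410.1) = -11670 J.

ΔU ≈ -11.7 kJ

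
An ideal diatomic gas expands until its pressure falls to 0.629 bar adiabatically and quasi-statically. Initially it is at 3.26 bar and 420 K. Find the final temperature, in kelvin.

Adiabatic: T₂/T₁ = (P₂/P₁)^((γ−1)/γ).
For a diatomic ideal gas γ = 7/5, so (γ−1)/γ = 2/7.
T₂ = 420 × (0.629/3.26)^(2/7) = 262.5 K.

T₂ ≈ 262 K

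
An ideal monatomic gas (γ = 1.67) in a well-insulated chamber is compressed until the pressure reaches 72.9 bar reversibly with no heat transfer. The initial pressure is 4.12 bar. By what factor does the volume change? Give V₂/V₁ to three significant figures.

V₂/V₁ ≈ 0.179

From PV^γ = const, V₂/V₁ = (P₁/P₂)^(1/γ).
V₂/V₁ = (4.12/72.9)^(0.599) = 0.179.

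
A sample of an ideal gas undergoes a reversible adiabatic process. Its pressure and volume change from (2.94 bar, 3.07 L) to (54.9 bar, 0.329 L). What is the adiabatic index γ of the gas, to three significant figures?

PV^γ = const ⇒ γ = ln(P₂/P₁) / ln(V₁/V₂).
γ = ln(54.9/2.94) / ln(3.07/0.329) = 1.311.

γ ≈ 1.31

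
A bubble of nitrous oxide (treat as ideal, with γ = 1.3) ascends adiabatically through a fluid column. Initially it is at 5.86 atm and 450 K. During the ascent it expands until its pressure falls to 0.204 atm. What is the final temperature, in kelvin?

Along an adiabat T P^((1−γ)/γ) is constant, so T₂ = T₁ (P₂/P₁)^((γ−1)/γ).
T₂ = 450 × (0.204/5.86)^(0.231) = 207.3 K.

T₂ ≈ 207 K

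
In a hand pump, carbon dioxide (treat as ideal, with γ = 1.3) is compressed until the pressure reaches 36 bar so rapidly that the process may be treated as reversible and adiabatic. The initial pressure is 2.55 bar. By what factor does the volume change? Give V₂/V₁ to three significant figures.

V₂/V₁ ≈ 0.130

From PV^γ = const, V₂/V₁ = (P₁/P₂)^(1/γ).
V₂/V₁ = (2.55/36)^(0.769) = 0.1305.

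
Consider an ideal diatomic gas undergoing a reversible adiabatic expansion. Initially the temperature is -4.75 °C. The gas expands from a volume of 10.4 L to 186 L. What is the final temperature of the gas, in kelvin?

For a reversible adiabat TV^(γ−1) is constant, so T₂ = T₁ (V₁/V₂)^(γ−1).
For a diatomic ideal gas γ = 7/5, so γ−1 = 2/5.
T₁ = -4.75 °C = 268.4 K.
T₂ = 268.4 × (10.4/186)^(2/5) = 84.68 K.

T₂ ≈ 84.7 K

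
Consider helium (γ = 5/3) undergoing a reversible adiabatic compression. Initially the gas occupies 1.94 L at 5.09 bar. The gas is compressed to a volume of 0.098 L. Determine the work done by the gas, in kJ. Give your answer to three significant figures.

P₂ = P₁(V₁/V₂)^γ = 5.09×(1.94/0.098)^(5/3) = 737.4 bar.
For a reversible adiabat, W_by_gas = (P₁V₁ − P₂V₂)/(γ−1).
W_by = (509000×0.00194 − 7.374×10^7×9.8×10^-5) / (2/3) = -9358 J.

W ≈ -9.36 kJ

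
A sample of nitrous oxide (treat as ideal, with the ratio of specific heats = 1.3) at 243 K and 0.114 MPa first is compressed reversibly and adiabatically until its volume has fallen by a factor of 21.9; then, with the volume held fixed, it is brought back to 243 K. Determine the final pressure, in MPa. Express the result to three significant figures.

P₃ ≈ 2.50 MPa

Adiabatic step (PV^γ = const): P₂ = 0.114×21.9^(1.3) = 6.302 MPa; T₂ = 243×21.9^(0.3) = 613.4 K.
Isochoric: P₃ = P₂(T₃/T₂) = 6.302 × (243/613.4) = 2.497 MPa.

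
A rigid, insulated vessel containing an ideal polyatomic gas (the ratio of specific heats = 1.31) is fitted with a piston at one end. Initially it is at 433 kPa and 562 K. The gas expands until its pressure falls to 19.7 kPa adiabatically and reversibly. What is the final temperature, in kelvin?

Along an adiabat T P^((1−γ)/γ) is constant, so T₂ = T₁ (P₂/P₁)^((γ−1)/γ).
T₂ = 562 × (19.7/433)^(0.237) = 270.5 K.

T₂ ≈ 270 K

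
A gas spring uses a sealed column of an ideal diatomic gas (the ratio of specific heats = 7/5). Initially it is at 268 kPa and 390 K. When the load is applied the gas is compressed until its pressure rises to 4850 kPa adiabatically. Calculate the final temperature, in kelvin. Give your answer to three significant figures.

T₂ ≈ 892 K

Along an adiabat T P^((1−γ)/γ) is constant, so T₂ = T₁ (P₂/P₁)^((γ−1)/γ).
T₂ = 390 × (4850/268)^(2/7) = 892 K.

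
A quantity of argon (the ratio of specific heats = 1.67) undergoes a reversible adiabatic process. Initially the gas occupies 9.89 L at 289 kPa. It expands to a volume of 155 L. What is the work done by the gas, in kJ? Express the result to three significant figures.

W ≈ 3.59 kJ

P₂ = P₁(V₁/V₂)^γ = 289×(9.89/155)^(1.67) = 2.918 kPa.
For a reversible adiabat, W_by_gas = (P₁V₁ − P₂V₂)/(γ−1).
W_by = (289000×0.00989 − 2918×0.155) / (0.67) = 3591 J.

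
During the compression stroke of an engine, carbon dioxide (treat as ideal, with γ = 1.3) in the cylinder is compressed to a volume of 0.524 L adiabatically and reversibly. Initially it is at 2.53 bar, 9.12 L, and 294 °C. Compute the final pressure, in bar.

P₂ ≈ 104 bar

Adiabatic: P₁V₁^γ = P₂V₂^γ ⇒ P₂ = P₁ (V₁/V₂)^γ.
P₂ = 2.53 × (9.12/0.524)^(1.3) = 103.7 bar.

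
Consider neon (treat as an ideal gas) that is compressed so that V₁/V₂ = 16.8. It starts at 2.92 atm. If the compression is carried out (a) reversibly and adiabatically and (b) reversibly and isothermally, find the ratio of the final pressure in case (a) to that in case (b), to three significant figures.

For a monatomic ideal gas γ = 5/3.
Isothermal: P_b = P₁(V₁/V₂) = 2.92×16.8.
Adiabatic: P_a = P₁(V₁/V₂)^γ = 2.92×16.8^(5/3).
P_a/P_b = (V₁/V₂)^(γ−1) = 16.8^(2/3) = 6.56.

P_adiabatic / P_isothermal ≈ 6.56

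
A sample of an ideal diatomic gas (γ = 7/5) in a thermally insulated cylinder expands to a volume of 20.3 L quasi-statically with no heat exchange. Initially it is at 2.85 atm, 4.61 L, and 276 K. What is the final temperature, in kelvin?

T₂ ≈ 153 K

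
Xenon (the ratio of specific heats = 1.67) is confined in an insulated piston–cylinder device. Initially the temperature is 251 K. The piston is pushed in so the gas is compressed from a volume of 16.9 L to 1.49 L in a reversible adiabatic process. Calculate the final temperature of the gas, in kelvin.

Adiabatic: T₁V₁^(γ−1) = T₂V₂^(γ−1) ⇒ T₂ = T₁ (V₁/V₂)^(γ−1).
T₂ = 251 × (16.9/1.49)^(0.67) = 1277 K.

T₂ ≈ 1280 K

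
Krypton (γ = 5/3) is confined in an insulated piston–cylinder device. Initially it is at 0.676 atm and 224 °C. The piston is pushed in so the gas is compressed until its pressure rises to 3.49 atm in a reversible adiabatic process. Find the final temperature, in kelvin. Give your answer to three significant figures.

T₂ ≈ 959 K

Adiabatic: T₂/T₁ = (P₂/P₁)^((γ−1)/γ).
T₁ = 224 °C = 497.1 K.
T₂ = 497.1 × (3.49/0.676)^(2/5) = 958.6 K.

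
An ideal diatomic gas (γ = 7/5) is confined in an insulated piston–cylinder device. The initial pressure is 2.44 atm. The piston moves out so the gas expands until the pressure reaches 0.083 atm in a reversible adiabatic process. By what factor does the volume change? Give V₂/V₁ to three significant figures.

From PV^γ = const, V₂/V₁ = (P₁/P₂)^(1/γ).
V₂/V₁ = (2.44/0.083)^(5/7) = 11.19.

V₂/V₁ ≈ 11.2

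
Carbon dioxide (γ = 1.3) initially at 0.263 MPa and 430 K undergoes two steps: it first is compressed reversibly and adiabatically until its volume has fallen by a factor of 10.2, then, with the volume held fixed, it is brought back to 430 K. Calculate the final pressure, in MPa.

Adiabatic step (PV^γ = const): P₂ = 0.263×10.2^(1.3) = 5.384 MPa; T₂ = 430×10.2^(0.3) = 863.1 K.
Isochoric: P₃ = P₂(T₃/T₂) = 5.384 × (430/863.1) = 2.683 MPa.

P₃ ≈ 2.68 MPa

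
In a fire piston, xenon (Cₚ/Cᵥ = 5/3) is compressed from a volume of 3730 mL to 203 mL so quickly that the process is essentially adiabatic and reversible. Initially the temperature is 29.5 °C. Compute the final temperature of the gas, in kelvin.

Adiabatic: T₁V₁^(γ−1) = T₂V₂^(γ−1) ⇒ T₂ = T₁ (V₁/V₂)^(γ−1).
T₁ = 29.5 °C = 302.6 K.
T₂ = 302.6 × (3730/203)^(2/3) = 2107 K.

T₂ ≈ 2110 K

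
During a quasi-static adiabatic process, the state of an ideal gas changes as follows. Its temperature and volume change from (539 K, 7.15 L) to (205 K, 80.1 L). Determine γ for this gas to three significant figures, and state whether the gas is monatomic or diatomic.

TV^(γ−1) = const ⇒ γ − 1 = ln(T₂/T₁) / ln(V₁/V₂).
γ = 1 + ln(205/539) / ln(7.15/80.1) = 1.4.
γ ≈ 1.40 is close to 7/5, so the gas is diatomic.

γ ≈ 1.40; diatomic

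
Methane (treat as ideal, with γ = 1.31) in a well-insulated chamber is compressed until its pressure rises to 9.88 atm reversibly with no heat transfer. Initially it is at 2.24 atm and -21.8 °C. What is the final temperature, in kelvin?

Adiabatic: T₂/T₁ = (P₂/P₁)^((γ−1)/γ).
T₁ = -21.8 °C = 251.3 K.
T₂ = 251.3 × (9.88/2.24)^(0.237) = 357.1 K.

T₂ ≈ 357 K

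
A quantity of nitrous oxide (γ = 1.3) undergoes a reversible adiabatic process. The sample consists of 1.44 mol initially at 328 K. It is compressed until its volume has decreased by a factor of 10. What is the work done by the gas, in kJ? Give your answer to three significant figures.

W ≈ -13.0 kJ

For a reversible adiabat TV^(γ−1) is constant, so T₂ = T₁ (V₁/V₂)^(γ−1).
T₂ = 328 × 10^(0.3) = 654.4 K.
Q = 0, so ΔU = W_on_gas = nCᵥΔT with Cᵥ = R/(γ−1) = 27.71 J/(mol·K).
ΔU = 1.44 × 27.71 × (654.4 − 328) = 13030 J.
Work done by the gas = −ΔU = -13030 J.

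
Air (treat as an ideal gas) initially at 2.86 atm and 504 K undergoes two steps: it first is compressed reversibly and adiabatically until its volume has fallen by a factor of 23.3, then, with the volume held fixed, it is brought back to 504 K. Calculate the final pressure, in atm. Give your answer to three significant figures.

P₃ ≈ 66.6 atm

For a diatomic ideal gas γ = 7/5.
Adiabatic step (PV^γ = const): P₂ = 2.86×23.3^(7/5) = 234.8 atm; T₂ = 504×23.3^(2/5) = 1776 K.
Isochoric: P₃ = P₂(T₃/T₂) = 234.8 × (504/1776) = 66.64 atm.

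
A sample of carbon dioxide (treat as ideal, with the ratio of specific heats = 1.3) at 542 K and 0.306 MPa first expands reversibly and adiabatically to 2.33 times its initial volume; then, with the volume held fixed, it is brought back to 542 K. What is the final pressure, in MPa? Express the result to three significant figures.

P₃ ≈ 0.131 MPa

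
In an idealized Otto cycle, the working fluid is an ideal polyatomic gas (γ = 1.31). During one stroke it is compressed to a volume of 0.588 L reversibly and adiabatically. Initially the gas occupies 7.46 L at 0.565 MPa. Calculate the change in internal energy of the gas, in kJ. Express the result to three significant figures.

ΔU ≈ 16.3 kJ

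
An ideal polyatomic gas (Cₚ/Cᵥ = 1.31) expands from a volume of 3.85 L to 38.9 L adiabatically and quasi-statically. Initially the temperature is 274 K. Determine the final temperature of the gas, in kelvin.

T₂ ≈ 134 K

Adiabatic: T₁V₁^(γ−1) = T₂V₂^(γ−1) ⇒ T₂ = T₁ (V₁/V₂)^(γ−1).
T₂ = 274 × (3.85/38.9)^(0.31) = 133.8 K.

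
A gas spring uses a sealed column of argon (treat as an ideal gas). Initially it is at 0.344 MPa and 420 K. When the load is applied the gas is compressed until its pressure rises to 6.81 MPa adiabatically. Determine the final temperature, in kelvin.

T₂ ≈ 1390 K

Adiabatic: T₂/T₁ = (P₂/P₁)^((γ−1)/γ).
For a monatomic ideal gas γ = 5/3, so (γ−1)/γ = 2/5.
T₂ = 420 × (6.81/0.344)^(2/5) = 1386 K.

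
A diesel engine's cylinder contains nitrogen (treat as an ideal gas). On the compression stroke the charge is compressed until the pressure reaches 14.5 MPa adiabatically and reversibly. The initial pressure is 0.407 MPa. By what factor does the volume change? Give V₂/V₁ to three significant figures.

V₂/V₁ ≈ 0.0779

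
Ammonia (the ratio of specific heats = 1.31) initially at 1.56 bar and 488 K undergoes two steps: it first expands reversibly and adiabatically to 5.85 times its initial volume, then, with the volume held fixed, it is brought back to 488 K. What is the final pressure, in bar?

P₃ ≈ 0.267 bar

Adiabatic step (PV^γ = const): P₂ = 1.56×(1/5.85)^(1.31) = 0.1542 bar; T₂ = 488×(1/5.85)^(0.31) = 282.2 K.
Isochoric: P₃ = P₂(T₃/T₂) = 0.1542 × (488/282.2) = 0.2667 bar.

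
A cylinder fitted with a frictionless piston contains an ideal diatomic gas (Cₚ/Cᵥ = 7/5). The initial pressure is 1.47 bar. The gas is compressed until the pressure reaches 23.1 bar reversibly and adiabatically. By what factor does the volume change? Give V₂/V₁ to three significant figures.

From PV^γ = const, V₂/V₁ = (P₁/P₂)^(1/γ).
V₂/V₁ = (1.47/23.1)^(5/7) = 0.1398.

V₂/V₁ ≈ 0.140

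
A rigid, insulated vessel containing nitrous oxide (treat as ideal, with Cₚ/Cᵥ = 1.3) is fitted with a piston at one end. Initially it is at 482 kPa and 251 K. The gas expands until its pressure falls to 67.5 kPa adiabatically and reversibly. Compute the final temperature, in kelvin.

T₂ ≈ 159 K

Adiabatic: T₂/T₁ = (P₂/P₁)^((γ−1)/γ).
T₂ = 251 × (67.5/482)^(0.231) = 159.5 K.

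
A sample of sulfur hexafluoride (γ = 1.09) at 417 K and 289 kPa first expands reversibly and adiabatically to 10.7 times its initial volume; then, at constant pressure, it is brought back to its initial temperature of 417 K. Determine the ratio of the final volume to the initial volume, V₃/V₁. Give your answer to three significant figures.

Adiabatic step: V₂/V₁ = 10.7; T₂ = T₁·(1/10.7)^(0.09) = 336.9 K.
Isobaric step: V₃/V₂ = T₃/T₂ = 417/336.9.
V₃/V₁ = (V₂/V₁)(V₃/V₂) = 10.7 × (417/336.9) = 13.24.

V₃/V₁ ≈ 13.2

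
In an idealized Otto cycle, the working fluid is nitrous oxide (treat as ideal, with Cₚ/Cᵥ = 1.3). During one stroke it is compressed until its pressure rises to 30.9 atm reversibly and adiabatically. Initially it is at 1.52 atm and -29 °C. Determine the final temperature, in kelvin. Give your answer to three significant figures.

T₂ ≈ 489 K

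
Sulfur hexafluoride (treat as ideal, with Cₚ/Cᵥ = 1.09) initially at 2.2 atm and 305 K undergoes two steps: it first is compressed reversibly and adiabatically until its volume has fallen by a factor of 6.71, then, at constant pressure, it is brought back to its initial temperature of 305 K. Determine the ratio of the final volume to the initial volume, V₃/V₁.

Adiabatic step: V₂/V₁ = 0.149; T₂ = T₁·6.71^(0.09) = 362 K.
Isobaric step: V₃/V₂ = T₃/T₂ = 305/362.
V₃/V₁ = (V₂/V₁)(V₃/V₂) = 0.149 × (305/362) = 0.1256.

V₃/V₁ ≈ 0.126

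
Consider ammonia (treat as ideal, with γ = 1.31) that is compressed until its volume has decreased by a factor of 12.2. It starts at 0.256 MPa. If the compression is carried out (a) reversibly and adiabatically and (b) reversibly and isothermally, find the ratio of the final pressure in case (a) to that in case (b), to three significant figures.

Isothermal: P_b = P₁(V₁/V₂) = 0.256×12.2.
Adiabatic: P_a = P₁(V₁/V₂)^γ = 0.256×12.2^(1.31).
P_a/P_b = (V₁/V₂)^(γ−1) = 12.2^(0.31) = 2.172.

P_adiabatic / P_isothermal ≈ 2.17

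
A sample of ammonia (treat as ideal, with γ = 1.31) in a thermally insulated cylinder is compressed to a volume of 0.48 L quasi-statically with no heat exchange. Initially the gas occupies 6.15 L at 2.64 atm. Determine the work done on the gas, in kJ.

W ≈ 6.39 kJ

P₂ = P₁(V₁/V₂)^γ = 2.64×(6.15/0.48)^(1.31) = 74.58 atm.
For a reversible adiabat, W_by_gas = (P₁V₁ − P₂V₂)/(γ−1).
W_by = (267500×0.00615 − 7.557×10^6×0.00048) / (0.31) = -6394 J.
W_on_gas = −W_by = 6394 J.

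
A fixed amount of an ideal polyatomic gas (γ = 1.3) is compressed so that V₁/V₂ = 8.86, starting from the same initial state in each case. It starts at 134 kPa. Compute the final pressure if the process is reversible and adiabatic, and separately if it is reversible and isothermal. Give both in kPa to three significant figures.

adiabatic: 2280 kPa; isothermal: 1190 kPa

Isothermal: P₂ = P₁(V₁/V₂) = 134×8.86 = 1187 kPa.
Adiabatic: P₂ = P₁(V₁/V₂)^γ = 134×8.86^(1.3) = 2284 kPa.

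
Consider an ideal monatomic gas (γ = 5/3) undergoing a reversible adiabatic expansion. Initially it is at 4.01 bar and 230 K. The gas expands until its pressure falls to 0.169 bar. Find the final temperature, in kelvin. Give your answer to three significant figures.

T₂ ≈ 64.8 K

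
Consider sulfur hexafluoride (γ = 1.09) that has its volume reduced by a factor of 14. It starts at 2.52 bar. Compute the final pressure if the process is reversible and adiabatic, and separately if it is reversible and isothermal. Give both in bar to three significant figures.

Isothermal: P₂ = P₁(V₁/V₂) = 2.52×14 = 35.28 bar.
Adiabatic: P₂ = P₁(V₁/V₂)^γ = 2.52×14^(1.09) = 44.74 bar.

adiabatic: 44.7 bar; isothermal: 35.3 bar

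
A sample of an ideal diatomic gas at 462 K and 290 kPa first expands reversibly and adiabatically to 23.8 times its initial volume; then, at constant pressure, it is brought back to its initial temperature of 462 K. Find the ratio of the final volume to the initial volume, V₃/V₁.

V₃/V₁ ≈ 84.6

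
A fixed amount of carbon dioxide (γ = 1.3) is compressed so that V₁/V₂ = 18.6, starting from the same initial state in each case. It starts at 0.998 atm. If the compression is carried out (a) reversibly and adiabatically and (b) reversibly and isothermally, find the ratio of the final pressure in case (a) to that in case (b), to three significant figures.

Isothermal: P_b = P₁(V₁/V₂) = 0.998×18.6.
Adiabatic: P_a = P₁(V₁/V₂)^γ = 0.998×18.6^(1.3).
P_a/P_b = (V₁/V₂)^(γ−1) = 18.6^(0.3) = 2.404.

P_adiabatic / P_isothermal ≈ 2.40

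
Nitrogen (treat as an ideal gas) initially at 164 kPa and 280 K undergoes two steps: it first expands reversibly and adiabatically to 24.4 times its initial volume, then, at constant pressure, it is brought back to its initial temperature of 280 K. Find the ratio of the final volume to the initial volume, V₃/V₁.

V₃/V₁ ≈ 87.6

For a diatomic ideal gas γ = 7/5.
Adiabatic step: V₂/V₁ = 24.4; T₂ = T₁·(1/24.4)^(2/5) = 78.02 K.
Isobaric step: V₃/V₂ = T₃/T₂ = 280/78.02.
V₃/V₁ = (V₂/V₁)(V₃/V₂) = 24.4 × (280/78.02) = 87.57.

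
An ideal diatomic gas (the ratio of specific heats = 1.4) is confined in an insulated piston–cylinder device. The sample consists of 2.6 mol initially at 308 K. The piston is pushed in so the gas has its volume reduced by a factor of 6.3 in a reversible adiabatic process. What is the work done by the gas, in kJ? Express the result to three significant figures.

W ≈ -18.1 kJ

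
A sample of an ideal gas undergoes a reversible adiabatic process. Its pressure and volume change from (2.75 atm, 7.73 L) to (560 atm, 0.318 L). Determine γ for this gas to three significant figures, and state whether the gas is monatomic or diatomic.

γ ≈ 1.67; monatomic

PV^γ = const ⇒ γ = ln(P₂/P₁) / ln(V₁/V₂).
γ = ln(560/2.75) / ln(7.73/0.318) = 1.666.
γ ≈ 1.67 is close to 5/3, so the gas is monatomic.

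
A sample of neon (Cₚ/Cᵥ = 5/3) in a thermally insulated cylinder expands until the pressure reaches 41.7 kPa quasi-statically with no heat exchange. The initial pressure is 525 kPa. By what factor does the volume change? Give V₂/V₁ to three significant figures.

From PV^γ = const, V₂/V₁ = (P₁/P₂)^(1/γ).
V₂/V₁ = (525/41.7)^(3/5) = 4.571.

V₂/V₁ ≈ 4.57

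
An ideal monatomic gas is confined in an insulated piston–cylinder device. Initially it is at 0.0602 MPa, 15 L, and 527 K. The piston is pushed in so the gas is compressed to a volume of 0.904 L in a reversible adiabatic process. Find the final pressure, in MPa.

Since PV^γ is constant along a reversible adiabat, P₂ = P₁ (V₁/V₂)^γ.
γ = 5/3 for a monatomic ideal gas.
P₂ = 0.0602 × (15/0.904)^(5/3) = 6.498 MPa.

P₂ ≈ 6.50 MPa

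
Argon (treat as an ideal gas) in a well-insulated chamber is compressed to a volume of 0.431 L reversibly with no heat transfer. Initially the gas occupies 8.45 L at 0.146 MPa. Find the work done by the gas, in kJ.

W ≈ -11.6 kJ

γ = 5/3 for a monatomic ideal gas.
P₂ = P₁(V₁/V₂)^γ = 0.146×(8.45/0.431)^(5/3) = 20.81 MPa.
For a reversible adiabat, W_by_gas = (P₁V₁ − P₂V₂)/(γ−1).
W_by = (146000×0.00845 − 2.081×10^7×0.000431) / (2/3) = -11600 J.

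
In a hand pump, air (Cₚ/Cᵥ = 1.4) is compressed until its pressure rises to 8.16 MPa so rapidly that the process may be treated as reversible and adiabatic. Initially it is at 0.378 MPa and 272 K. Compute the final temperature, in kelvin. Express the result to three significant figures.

Adiabatic: T₂/T₁ = (P₂/P₁)^((γ−1)/γ).
T₂ = 272 × (8.16/0.378)^(0.286) = 654.3 K.

T₂ ≈ 654 K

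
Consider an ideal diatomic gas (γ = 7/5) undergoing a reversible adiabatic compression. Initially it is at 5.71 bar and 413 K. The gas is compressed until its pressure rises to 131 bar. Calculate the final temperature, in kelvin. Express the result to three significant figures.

T₂ ≈ 1010 K

Along an adiabat T P^((1−γ)/γ) is constant, so T₂ = T₁ (P₂/P₁)^((γ−1)/γ).
T₂ = 413 × (131/5.71)^(2/7) = 1011 K.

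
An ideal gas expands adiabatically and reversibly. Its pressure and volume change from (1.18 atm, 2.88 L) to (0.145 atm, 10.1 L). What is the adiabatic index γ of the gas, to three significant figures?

PV^γ = const ⇒ γ = ln(P₂/P₁) / ln(V₁/V₂).
γ = ln(0.145/1.18) / ln(2.88/10.1) = 1.671.

γ ≈ 1.67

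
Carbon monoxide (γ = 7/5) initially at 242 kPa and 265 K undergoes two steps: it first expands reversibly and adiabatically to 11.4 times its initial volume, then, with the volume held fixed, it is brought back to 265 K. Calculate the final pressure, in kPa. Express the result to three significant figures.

P₃ ≈ 21.2 kPa

Adiabatic step (PV^γ = const): P₂ = 242×(1/11.4)^(7/5) = 8.02 kPa; T₂ = 265×(1/11.4)^(2/5) = 100.1 K.
Isochoric: P₃ = P₂(T₃/T₂) = 8.02 × (265/100.1) = 21.23 kPa.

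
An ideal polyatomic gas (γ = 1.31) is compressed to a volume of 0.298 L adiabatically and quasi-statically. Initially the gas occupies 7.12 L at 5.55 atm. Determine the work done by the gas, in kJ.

W ≈ -21.6 kJ

P₂ = P₁(V₁/V₂)^γ = 5.55×(7.12/0.298)^(1.31) = 354.7 atm.
For a reversible adiabat, W_by_gas = (P₁V₁ − P₂V₂)/(γ−1).
W_by = (562400×0.00712 − 3.594×10^7×0.000298) / (0.31) = -21630 J.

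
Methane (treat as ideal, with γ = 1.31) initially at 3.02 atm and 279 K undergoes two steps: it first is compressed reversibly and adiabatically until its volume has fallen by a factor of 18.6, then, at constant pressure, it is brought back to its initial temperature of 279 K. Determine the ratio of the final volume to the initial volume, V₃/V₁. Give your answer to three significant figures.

Adiabatic step: V₂/V₁ = 0.05376; T₂ = T₁·18.6^(0.31) = 690.5 K.
Isobaric step: V₃/V₂ = T₃/T₂ = 279/690.5.
V₃/V₁ = (V₂/V₁)(V₃/V₂) = 0.05376 × (279/690.5) = 0.02172.

V₃/V₁ ≈ 0.0217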